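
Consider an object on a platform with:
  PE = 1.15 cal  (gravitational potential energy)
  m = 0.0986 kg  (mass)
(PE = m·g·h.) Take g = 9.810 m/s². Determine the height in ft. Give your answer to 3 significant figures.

Solving PE = m·g·h for h: h = PE/(m·g).
PE = 1.15 cal = 4.812 J; m = 0.0986 kg; g = 9.810 m/s².
h = 4.974 m
4.974 m × (1 ft / 0.3048 m) = 16.32 ft

16.3 ft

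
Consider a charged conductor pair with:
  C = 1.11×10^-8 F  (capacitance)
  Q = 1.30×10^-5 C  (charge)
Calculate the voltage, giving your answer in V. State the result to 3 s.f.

1170 V

Rearranging C = Q/V for V: V = Q/C.
C = 1.11×10^-8 F; Q = 1.30×10^-5 C.
V = 1171 V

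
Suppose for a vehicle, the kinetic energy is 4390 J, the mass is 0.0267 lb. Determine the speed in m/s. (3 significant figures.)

Rearranging: v = √(2·KE/m).
KE = 4390 J; m = 0.0267 lb = 0.01211 kg.
v = 851.4 m/s

851 m/s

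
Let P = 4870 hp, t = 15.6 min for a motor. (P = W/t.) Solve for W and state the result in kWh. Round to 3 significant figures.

Rearranging P = W/t for W: W = P·t.
P = 4870 hp = 3.632×10^6 W; t = 15.6 min = 936.0 s.
W = 3.399×10^9 J
3.399×10^9 J × (1 kWh / 3.600×10^6 J) = 944.2 kWh

944 kWh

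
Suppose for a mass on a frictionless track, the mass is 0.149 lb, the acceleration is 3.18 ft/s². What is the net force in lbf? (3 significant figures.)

0.0147 lbf

F is given directly by: F = m·a.
m = 0.149 lb = 0.06759 kg; a = 3.18 ft/s² = 0.9693 m/s².
F = 0.06551 N  (the unit combination reduces to kg·m/s² = N)
0.06551 N × (1 lbf / 4.448 N) = 0.01473 lbf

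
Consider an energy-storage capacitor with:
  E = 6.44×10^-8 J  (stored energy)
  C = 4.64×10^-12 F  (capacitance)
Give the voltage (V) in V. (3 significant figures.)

Rearranging: V = √(2E/C).
E = 6.44×10^-8 J; C = 4.64×10^-12 F.
V = 166.6 V  (the unit combination reduces to kg·m²/(A·s³) = V)

167 V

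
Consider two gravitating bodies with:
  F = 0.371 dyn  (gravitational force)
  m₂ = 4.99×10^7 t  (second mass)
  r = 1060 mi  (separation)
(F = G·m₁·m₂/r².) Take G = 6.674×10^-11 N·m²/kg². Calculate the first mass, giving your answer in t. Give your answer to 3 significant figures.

Solving F = G·m₁·m₂/r² for m₁: m₁ = F·r²/(G·m₂).
F = 0.371 dyn = 3.710×10^-6 N; m₂ = 4.99×10^7 t = 4.990×10^10 kg; r = 1060 mi = 1.706×10^6 m; G = 6.674×10^-11 N·m²/kg².
m₁ = 3.242×10^6 kg
3.242×10^6 kg × (1 t / 1000 kg) = 3242 t

3240 t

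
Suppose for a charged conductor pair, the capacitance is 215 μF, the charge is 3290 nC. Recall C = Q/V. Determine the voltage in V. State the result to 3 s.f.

Rearranging: V = Q/C.
C = 215 μF = 2.150×10^-4 F; Q = 3290 nC = 3.290×10^-6 C.
V = 0.01530 V

0.0153 V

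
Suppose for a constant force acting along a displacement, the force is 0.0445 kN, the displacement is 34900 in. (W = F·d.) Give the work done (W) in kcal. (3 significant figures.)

Directly: W = F·d.
F = 0.0445 kN = 44.50 N; d = 34900 in = 886.5 m.
W = 39447 J  (the unit combination reduces to kg·m²/s² = J)
39447 J × (1 kcal / 4184 J) = 9.428 kcal

9.43 kcal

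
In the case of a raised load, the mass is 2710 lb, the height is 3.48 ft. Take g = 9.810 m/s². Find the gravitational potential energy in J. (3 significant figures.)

Directly: PE = mgh.
m = 2710 lb = 1229 kg; h = 3.48 ft = 1.061 m; g = 9.810 m/s².
PE = 12791 J

12800 J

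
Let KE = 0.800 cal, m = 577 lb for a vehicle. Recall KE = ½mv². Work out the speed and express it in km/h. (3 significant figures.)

Rearranging KE = ½mv² for v: v = √(2·KE/m).
KE = 0.800 cal = 3.347 J; m = 577 lb = 261.7 kg.
v = 0.1599 m/s
0.1599 m/s × (1 km/h / 0.2778 m/s) = 0.5758 km/h

0.576 km/h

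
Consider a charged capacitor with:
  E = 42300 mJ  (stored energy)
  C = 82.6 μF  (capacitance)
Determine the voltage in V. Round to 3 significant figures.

1010 V

Solving E = ½C·V² for V: V = √(2E/C).
E = 42300 mJ = 42.30 J; C = 82.6 μF = 8.260×10^-5 F.
V = 1012 V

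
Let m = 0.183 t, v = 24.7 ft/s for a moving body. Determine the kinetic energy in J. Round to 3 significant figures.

5190 J

KE is given directly by: KE = ½mv².
m = 0.183 t = 183.0 kg; v = 24.7 ft/s = 7.529 m/s.
KE = 5186 J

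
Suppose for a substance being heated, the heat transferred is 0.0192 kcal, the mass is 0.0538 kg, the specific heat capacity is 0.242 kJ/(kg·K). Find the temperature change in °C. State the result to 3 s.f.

Rearranging: ΔT = Q/(m·c).
Q = 0.0192 kcal = 80.33 J; m = 0.0538 kg; c = 0.242 kJ/(kg·K) = 242.0 J/(kg·K).
ΔT = 6.170 K
Since 1 °C = 1 K, 6.170 °C.

6.17 °C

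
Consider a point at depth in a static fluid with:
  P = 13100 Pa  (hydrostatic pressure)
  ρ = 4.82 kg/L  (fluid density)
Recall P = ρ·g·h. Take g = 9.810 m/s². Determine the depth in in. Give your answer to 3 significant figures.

Rearranging P = ρ·g·h for h: h = P/(ρ·g).
P = 13100 Pa; ρ = 4.82 kg/L = 4820 kg/m³; g = 9.810 m/s².
h = 0.2770 m
0.2770 m × (1 in / 0.02540 m) = 10.91 in

10.9 in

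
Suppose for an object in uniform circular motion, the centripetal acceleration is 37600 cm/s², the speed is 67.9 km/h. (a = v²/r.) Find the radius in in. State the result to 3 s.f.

Rearranging a = v²/r for r: r = v²/a.
a = 37600 cm/s² = 376.0 m/s²; v = 67.9 km/h = 18.86 m/s.
r = 0.9461 m
0.9461 m × (1 in / 0.02540 m) = 37.25 in

37.2 in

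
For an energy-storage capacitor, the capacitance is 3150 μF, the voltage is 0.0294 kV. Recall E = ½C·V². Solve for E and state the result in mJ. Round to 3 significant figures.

E is given directly by: E = ½CV².
C = 3150 μF = 0.003150 F; V = 0.0294 kV = 29.40 V.
E = 1.361 J  (the unit combination reduces to kg·m²/s² = J)
1.361 J × (1 mJ / 0.001000 J) = 1361 mJ

1360 mJ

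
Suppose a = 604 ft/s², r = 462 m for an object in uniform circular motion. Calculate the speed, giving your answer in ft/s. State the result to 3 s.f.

Rearranging a = v²/r for v: v = √(a·r).
a = 604 ft/s² = 184.1 m/s²; r = 462 m.
v = 291.6 m/s
291.6 m/s × (1 ft/s / 0.3048 m/s) = 956.8 ft/s

957 ft/s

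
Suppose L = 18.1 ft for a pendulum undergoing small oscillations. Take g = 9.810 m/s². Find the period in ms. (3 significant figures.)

4710 ms

Directly: T = 2π√(L/g).
L = 18.1 ft = 5.517 m; g = 9.810 m/s².
T = 4.712 s
4.712 s × (1 ms / 0.001000 s) = 4712 ms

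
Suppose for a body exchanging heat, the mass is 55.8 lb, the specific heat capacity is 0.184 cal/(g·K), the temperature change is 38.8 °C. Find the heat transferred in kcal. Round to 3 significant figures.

Q is given directly by: Q = mcΔT.
m = 55.8 lb = 25.31 kg; c = 0.184 cal/(g·K) = 769.9 J/(kg·K); ΔT = 38.8 °C = 38.80 K.
Q = 7.560×10^5 J
7.560×10^5 J × (1 kcal / 4184 J) = 180.7 kcal

181 kcal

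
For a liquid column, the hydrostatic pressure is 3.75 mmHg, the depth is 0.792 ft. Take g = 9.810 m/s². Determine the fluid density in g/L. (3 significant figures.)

211 g/L

Rearranging: ρ = P/(g·h).
P = 3.75 mmHg = 500.0 Pa; h = 0.792 ft = 0.2414 m; g = 9.810 m/s².
ρ = 211.1 kg/m³
Since 1 g/L = 1 kg/m³, 211.1 g/L.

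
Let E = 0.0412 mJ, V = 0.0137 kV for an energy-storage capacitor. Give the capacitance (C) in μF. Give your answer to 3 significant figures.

Rearranging: C = 2E/V².
E = 0.0412 mJ = 4.120×10^-5 J; V = 0.0137 kV = 13.70 V.
C = 4.390×10^-7 F
4.390×10^-7 F × (1 μF / 1.000×10^-6 F) = 0.4390 μF

0.439 μF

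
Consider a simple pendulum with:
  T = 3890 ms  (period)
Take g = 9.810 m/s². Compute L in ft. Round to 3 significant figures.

12.3 ft

Rearranging T = 2π√(L/g) for L: L = g·(T/2π)².
T = 3890 ms = 3.890 s; g = 9.810 m/s².
L = 3.760 m
3.760 m × (1 ft / 0.3048 m) = 12.34 ft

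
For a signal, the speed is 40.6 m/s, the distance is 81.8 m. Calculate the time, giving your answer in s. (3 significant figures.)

Rearranging: t = d/v.
v = 40.6 m/s; d = 81.8 m.
t = 2.015 s

2.01 s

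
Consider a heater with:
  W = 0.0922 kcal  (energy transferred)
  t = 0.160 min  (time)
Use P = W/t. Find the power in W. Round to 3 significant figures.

Directly: P = W/t.
W = 0.0922 kcal = 385.8 J; t = 0.160 min = 9.600 s.
P = 40.18 W  (the unit combination reduces to kg·m²/s³ = W)

40.2 W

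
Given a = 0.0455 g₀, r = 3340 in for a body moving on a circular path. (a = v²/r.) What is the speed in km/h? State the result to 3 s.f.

Rearranging: v = √(a·r).
a = 0.0455 g₀ = 0.4462 m/s²; r = 3340 in = 84.84 m.
v = 6.153 m/s
6.153 m/s × (1 km/h / 0.2778 m/s) = 22.15 km/h

22.1 km/h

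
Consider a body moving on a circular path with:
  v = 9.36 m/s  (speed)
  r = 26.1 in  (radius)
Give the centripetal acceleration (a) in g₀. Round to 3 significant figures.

Directly: a = v²/r.
v = 9.36 m/s; r = 26.1 in = 0.6629 m.
a = 132.2 m/s²
132.2 m/s² × (1 g₀ / 9.807 m/s²) = 13.48 g₀

13.5 g₀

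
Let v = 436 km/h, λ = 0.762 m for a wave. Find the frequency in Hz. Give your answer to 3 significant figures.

Solving v = f·λ for f: f = v/λ.
v = 436 km/h = 121.1 m/s; λ = 0.762 m.
f = 158.9 Hz

159 Hz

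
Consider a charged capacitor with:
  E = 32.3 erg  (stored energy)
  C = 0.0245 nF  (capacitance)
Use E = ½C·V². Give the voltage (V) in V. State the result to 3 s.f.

Rearranging: V = √(2E/C).
E = 32.3 erg = 3.230×10^-6 J; C = 0.0245 nF = 2.450×10^-11 F.
V = 513.5 V  (the unit combination reduces to kg·m²/(A·s³) = V)

513 V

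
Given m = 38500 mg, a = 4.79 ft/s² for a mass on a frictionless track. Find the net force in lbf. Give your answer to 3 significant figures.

Directly: F = m·a.
m = 38500 mg = 0.03850 kg; a = 4.79 ft/s² = 1.460 m/s².
F = 0.05621 N  (the unit combination reduces to kg·m/s² = N)
0.05621 N × (1 lbf / 4.448 N) = 0.01264 lbf

0.0126 lbf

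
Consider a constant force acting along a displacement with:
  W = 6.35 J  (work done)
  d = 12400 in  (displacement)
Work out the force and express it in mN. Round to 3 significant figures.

Rearranging: F = W/d.
W = 6.35 J; d = 12400 in = 315.0 m.
F = 0.02016 N
0.02016 N × (1 mN / 0.001000 N) = 20.16 mN

20.2 mN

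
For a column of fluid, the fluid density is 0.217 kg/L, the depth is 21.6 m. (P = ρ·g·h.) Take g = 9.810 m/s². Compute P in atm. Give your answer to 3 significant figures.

0.454 atm

P is given directly by: P = ρgh.
ρ = 0.217 kg/L = 217.0 kg/m³; h = 21.6 m; g = 9.810 m/s².
P = 45981 Pa
45981 Pa × (1 atm / 1.013×10^5 Pa) = 0.4538 atm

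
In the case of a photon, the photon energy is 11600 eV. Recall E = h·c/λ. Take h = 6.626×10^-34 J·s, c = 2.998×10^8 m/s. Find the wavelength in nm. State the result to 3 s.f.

0.107 nm

Rearranging: λ = hc/E.
E = 11600 eV = 1.859×10^-15 J; h = 6.626×10^-34 J·s; c = 2.998×10^8 m/s.
λ = 1.069×10^-10 m
1.069×10^-10 m × (1 nm / 1.000×10^-9 m) = 0.1069 nm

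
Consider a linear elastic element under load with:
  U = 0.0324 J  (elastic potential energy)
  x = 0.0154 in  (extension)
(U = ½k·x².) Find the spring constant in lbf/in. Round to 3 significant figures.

Solving U = ½k·x² for k: k = 2U/x².
U = 0.0324 J; x = 0.0154 in = 3.912×10^-4 m.
k = 4.235×10^5 N/m
4.235×10^5 N/m × (1 lbf/in / 175.1 N/m) = 2418 lbf/in

2420 lbf/in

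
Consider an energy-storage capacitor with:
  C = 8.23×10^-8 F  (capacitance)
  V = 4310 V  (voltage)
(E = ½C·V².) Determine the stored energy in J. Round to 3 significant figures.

0.764 J

E is given directly by: E = ½CV².
C = 8.23×10^-8 F; V = 4310 V.
E = 0.7644 J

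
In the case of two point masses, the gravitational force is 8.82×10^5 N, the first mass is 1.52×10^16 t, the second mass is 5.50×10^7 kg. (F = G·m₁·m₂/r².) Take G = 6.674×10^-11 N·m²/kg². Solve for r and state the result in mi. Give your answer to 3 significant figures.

156 mi

From Newton's law of gravitation: r = √(G·m₁m₂/F).
F = 8.82×10^5 N; m₁ = 1.52×10^16 t = 1.520×10^19 kg; m₂ = 5.50×10^7 kg; G = 6.674×10^-11 N·m²/kg².
r = 2.515×10^5 m
2.515×10^5 m × (1 mi / 1609 m) = 156.3 mi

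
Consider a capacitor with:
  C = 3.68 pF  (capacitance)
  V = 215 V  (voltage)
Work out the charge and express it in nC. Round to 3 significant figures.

0.791 nC

Rearranging: Q = CV.
C = 3.68 pF = 3.680×10^-12 F; V = 215 V.
Q = 7.912×10^-10 C
7.912×10^-10 C × (1 nC / 1.000×10^-9 C) = 0.7912 nC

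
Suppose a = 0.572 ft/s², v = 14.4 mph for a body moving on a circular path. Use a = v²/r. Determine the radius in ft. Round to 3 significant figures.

780 ft

Rearranging: r = v²/a.
a = 0.572 ft/s² = 0.1743 m/s²; v = 14.4 mph = 6.437 m/s.
r = 237.7 m
237.7 m × (1 ft / 0.3048 m) = 779.8 ft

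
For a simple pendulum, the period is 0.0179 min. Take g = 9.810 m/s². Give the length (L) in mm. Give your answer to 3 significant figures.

Rearranging: L = g·(T/2π)².
T = 0.0179 min = 1.074 s; g = 9.810 m/s².
L = 0.2866 m
0.2866 m × (1 mm / 0.001000 m) = 286.6 mm

287 mm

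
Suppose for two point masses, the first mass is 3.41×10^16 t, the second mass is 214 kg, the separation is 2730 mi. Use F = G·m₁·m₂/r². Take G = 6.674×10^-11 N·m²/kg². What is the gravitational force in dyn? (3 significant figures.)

2520 dyn

From Newton's law of gravitation: F = Gm₁m₂/r².
m₁ = 3.41×10^16 t = 3.410×10^19 kg; m₂ = 214 kg; r = 2730 mi = 4.394×10^6 m; G = 6.674×10^-11 N·m²/kg².
F = 0.02523 N  (the unit combination reduces to kg·m/s² = N)
0.02523 N × (1 dyn / 1.000×10^-5 N) = 2523 dyn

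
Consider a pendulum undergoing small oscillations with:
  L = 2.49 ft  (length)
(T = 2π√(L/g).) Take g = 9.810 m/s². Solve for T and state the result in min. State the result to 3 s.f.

0.0291 min

Directly: T = 2π√(L/g).
L = 2.49 ft = 0.7590 m; g = 9.810 m/s².
T = 1.748 s
1.748 s × (1 min / 60.00 s) = 0.02913 min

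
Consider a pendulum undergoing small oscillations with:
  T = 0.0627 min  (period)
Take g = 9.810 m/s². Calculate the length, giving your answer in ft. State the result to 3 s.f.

Rearranging: L = g·(T/2π)².
T = 0.0627 min = 3.762 s; g = 9.810 m/s².
L = 3.517 m
3.517 m × (1 ft / 0.3048 m) = 11.54 ft

11.5 ft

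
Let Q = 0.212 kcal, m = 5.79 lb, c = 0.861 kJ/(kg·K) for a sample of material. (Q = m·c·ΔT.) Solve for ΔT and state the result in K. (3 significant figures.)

0.392 K

Rearranging Q = m·c·ΔT for ΔT: ΔT = Q/(m·c).
Q = 0.212 kcal = 887.0 J; m = 5.79 lb = 2.626 kg; c = 0.861 kJ/(kg·K) = 861.0 J/(kg·K).
ΔT = 0.3923 K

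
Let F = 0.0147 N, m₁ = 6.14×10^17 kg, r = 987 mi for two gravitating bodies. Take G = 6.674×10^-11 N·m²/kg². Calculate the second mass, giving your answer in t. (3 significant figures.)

From Newton's law of gravitation: m₂ = F·r²/(G·m₁).
F = 0.0147 N; m₁ = 6.14×10^17 kg; r = 987 mi = 1.588×10^6 m; G = 6.674×10^-11 N·m²/kg².
m₂ = 905.1 kg
905.1 kg × (1 t / 1000 kg) = 0.9051 t

0.905 t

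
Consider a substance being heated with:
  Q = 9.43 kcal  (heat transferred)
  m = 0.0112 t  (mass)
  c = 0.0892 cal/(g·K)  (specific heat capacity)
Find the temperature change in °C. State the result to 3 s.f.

9.44 °C

Rearranging: ΔT = Q/(m·c).
Q = 9.43 kcal = 39455 J; m = 0.0112 t = 11.20 kg; c = 0.0892 cal/(g·K) = 373.2 J/(kg·K).
ΔT = 9.439 K
Since 1 °C = 1 K, 9.439 °C.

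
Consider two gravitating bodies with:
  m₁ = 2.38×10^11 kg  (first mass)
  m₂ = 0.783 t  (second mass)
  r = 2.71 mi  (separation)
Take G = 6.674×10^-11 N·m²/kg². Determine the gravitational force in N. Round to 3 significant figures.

From Newton's law of gravitation: F = Gm₁m₂/r².
m₁ = 2.38×10^11 kg; m₂ = 0.783 t = 783.0 kg; r = 2.71 mi = 4361 m; G = 6.674×10^-11 N·m²/kg².
F = 6.539×10^-4 N

6.54×10^-4 N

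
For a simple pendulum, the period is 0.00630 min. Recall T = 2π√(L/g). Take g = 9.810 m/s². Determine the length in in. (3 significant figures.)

1.40 in

Rearranging T = 2π√(L/g) for L: L = g·(T/2π)².
T = 0.00630 min = 0.3780 s; g = 9.810 m/s².
L = 0.03551 m
0.03551 m × (1 in / 0.02540 m) = 1.398 in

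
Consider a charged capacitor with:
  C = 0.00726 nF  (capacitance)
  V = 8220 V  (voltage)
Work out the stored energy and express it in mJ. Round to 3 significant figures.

0.245 mJ

Directly: E = ½CV².
C = 0.00726 nF = 7.260×10^-12 F; V = 8220 V.
E = 2.453×10^-4 J  (the unit combination reduces to kg·m²/s² = J)
2.453×10^-4 J × (1 mJ / 0.001000 J) = 0.2453 mJ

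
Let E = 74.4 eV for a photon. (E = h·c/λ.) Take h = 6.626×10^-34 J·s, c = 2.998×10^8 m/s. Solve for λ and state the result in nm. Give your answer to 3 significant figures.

Rearranging E = h·c/λ for λ: λ = hc/E.
E = 74.4 eV = 1.192×10^-17 J; h = 6.626×10^-34 J·s; c = 2.998×10^8 m/s.
λ = 1.666×10^-8 m
1.666×10^-8 m × (1 nm / 1.000×10^-9 m) = 16.66 nm

16.7 nm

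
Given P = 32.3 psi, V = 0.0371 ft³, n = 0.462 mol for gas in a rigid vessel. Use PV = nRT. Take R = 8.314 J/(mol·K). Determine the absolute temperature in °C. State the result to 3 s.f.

-212 °C

Rearranging: T = PV/(nR).
P = 32.3 psi = 2.227×10^5 Pa; V = 0.0371 ft³ = 0.001051 m³; n = 0.462 mol; R = 8.314 J/(mol·K).
T = 60.91 K
60.91 K − 273.15 = -212.2 °C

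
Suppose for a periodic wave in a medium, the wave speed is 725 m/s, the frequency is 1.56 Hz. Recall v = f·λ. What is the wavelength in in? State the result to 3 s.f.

Rearranging: λ = v/f.
v = 725 m/s; f = 1.56 Hz.
λ = 464.7 m
464.7 m × (1 in / 0.02540 m) = 18297 in

18300 in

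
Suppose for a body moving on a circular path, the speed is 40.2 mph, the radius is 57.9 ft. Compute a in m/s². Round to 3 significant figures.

Directly: a = v²/r.
v = 40.2 mph = 17.97 m/s; r = 57.9 ft = 17.65 m.
a = 18.30 m/s²

18.3 m/s²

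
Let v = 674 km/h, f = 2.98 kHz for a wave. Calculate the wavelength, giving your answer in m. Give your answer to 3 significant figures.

Rearranging: λ = v/f.
v = 674 km/h = 187.2 m/s; f = 2.98 kHz = 2980 Hz.
λ = 0.06283 m

0.0628 m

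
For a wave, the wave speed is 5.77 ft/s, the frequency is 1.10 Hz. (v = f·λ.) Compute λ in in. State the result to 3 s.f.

Rearranging: λ = v/f.
v = 5.77 ft/s = 1.759 m/s; f = 1.10 Hz.
λ = 1.599 m
1.599 m × (1 in / 0.02540 m) = 62.95 in

62.9 in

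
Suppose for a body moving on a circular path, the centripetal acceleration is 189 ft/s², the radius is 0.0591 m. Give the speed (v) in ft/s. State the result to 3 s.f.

Rearranging a = v²/r for v: v = √(a·r).
a = 189 ft/s² = 57.61 m/s²; r = 0.0591 m.
v = 1.845 m/s
1.845 m/s × (1 ft/s / 0.3048 m/s) = 6.054 ft/s

6.05 ft/s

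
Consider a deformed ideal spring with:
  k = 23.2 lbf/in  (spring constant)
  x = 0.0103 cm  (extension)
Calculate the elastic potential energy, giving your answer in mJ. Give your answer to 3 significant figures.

0.0216 mJ

Directly: U = ½kx².
k = 23.2 lbf/in = 4063 N/m; x = 0.0103 cm = 1.030×10^-4 m.
U = 2.155×10^-5 J
2.155×10^-5 J × (1 mJ / 0.001000 J) = 0.02155 mJ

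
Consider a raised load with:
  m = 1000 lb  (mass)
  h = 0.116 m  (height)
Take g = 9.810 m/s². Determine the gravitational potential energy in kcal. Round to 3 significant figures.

Directly: PE = mgh.
m = 1000 lb = 453.6 kg; h = 0.116 m; g = 9.810 m/s².
PE = 516.2 J
516.2 J × (1 kcal / 4184 J) = 0.1234 kcal

0.123 kcal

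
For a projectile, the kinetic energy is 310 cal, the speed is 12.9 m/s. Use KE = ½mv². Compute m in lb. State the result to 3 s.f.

34.4 lb

Rearranging: m = 2·KE/v².
KE = 310 cal = 1297 J; v = 12.9 m/s.
m = 15.59 kg
15.59 kg × (1 lb / 0.4536 kg) = 34.37 lb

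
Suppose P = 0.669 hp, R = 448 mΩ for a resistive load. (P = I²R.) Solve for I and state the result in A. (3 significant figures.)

Solving P = I²R for I: I = √(P/R).
P = 0.669 hp = 498.9 W; R = 448 mΩ = 0.4480 Ω.
I = 33.37 A

33.4 A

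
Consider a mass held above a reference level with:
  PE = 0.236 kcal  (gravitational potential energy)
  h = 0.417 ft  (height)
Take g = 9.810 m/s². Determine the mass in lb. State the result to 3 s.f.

1750 lb

Solving PE = m·g·h for m: m = PE/(g·h).
PE = 0.236 kcal = 987.4 J; h = 0.417 ft = 0.1271 m; g = 9.810 m/s².
m = 791.9 kg
791.9 kg × (1 lb / 0.4536 kg) = 1746 lb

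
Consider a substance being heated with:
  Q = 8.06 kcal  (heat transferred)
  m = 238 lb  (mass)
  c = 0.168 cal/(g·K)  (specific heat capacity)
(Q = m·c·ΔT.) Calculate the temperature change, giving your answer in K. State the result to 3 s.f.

0.444 K

Rearranging Q = m·c·ΔT for ΔT: ΔT = Q/(m·c).
Q = 8.06 kcal = 33723 J; m = 238 lb = 108.0 kg; c = 0.168 cal/(g·K) = 702.9 J/(kg·K).
ΔT = 0.4444 K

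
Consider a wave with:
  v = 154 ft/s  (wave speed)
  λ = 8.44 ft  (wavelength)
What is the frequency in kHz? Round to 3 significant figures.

Solving v = f·λ for f: f = v/λ.
v = 154 ft/s = 46.94 m/s; λ = 8.44 ft = 2.573 m.
f = 18.25 Hz
18.25 Hz × (1 kHz / 1000 Hz) = 0.01825 kHz

0.0182 kHz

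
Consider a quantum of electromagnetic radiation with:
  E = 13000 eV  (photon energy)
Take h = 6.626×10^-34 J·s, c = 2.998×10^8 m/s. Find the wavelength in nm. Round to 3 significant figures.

0.0954 nm

Rearranging E = h·c/λ for λ: λ = hc/E.
E = 13000 eV = 2.083×10^-15 J; h = 6.626×10^-34 J·s; c = 2.998×10^8 m/s.
λ = 9.537×10^-11 m
9.537×10^-11 m × (1 nm / 1.000×10^-9 m) = 0.09537 nm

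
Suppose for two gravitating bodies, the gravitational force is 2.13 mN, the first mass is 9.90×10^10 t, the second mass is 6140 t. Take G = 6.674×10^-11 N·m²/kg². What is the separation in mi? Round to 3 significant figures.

From Newton's law of gravitation: r = √(G·m₁m₂/F).
F = 2.13 mN = 0.002130 N; m₁ = 9.90×10^10 t = 9.900×10^13 kg; m₂ = 6140 t = 6.140×10^6 kg; G = 6.674×10^-11 N·m²/kg².
r = 4.364×10^6 m
4.364×10^6 m × (1 mi / 1609 m) = 2712 mi

2710 mi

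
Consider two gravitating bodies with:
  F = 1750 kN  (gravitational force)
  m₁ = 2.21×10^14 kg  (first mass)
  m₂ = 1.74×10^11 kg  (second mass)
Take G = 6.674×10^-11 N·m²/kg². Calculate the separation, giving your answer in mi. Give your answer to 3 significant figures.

From Newton's law of gravitation: r = √(G·m₁m₂/F).
F = 1750 kN = 1.750×10^6 N; m₁ = 2.21×10^14 kg; m₂ = 1.74×10^11 kg; G = 6.674×10^-11 N·m²/kg².
r = 38295 m
38295 m × (1 mi / 1609 m) = 23.80 mi

23.8 mi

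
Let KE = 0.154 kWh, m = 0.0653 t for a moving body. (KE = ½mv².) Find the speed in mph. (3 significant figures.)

291 mph

Rearranging: v = √(2·KE/m).
KE = 0.154 kWh = 5.544×10^5 J; m = 0.0653 t = 65.30 kg.
v = 130.3 m/s
130.3 m/s × (1 mph / 0.4470 m/s) = 291.5 mph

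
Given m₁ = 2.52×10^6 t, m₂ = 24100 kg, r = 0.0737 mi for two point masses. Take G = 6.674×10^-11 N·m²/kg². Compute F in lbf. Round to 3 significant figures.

Directly: F = Gm₁m₂/r².
m₁ = 2.52×10^6 t = 2.520×10^9 kg; m₂ = 24100 kg; r = 0.0737 mi = 118.6 m; G = 6.674×10^-11 N·m²/kg².
F = 0.2881 N
0.2881 N × (1 lbf / 4.448 N) = 0.06477 lbf

0.0648 lbf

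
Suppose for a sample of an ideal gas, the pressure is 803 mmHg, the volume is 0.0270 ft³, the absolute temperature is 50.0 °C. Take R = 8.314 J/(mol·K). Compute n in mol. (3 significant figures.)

Rearranging PV = nRT for n: n = PV/(RT).
P = 803 mmHg = 1.071×10^5 Pa; V = 0.0270 ft³ = 7.646×10^-4 m³; T = 50.0 °C = 323.1 K; R = 8.314 J/(mol·K).
n = 0.03047 mol

0.0305 mol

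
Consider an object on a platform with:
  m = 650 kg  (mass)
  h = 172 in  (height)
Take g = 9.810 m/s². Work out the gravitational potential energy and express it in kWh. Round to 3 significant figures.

0.00774 kWh

Directly: PE = mgh.
m = 650 kg; h = 172 in = 4.369 m; g = 9.810 m/s².
PE = 27858 J  (the unit combination reduces to kg·m²/s² = J)
27858 J × (1 kWh / 3.600×10^6 J) = 0.007738 kWh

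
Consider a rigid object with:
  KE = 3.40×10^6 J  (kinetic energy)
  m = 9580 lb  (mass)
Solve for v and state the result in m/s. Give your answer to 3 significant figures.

39.6 m/s

Rearranging KE = ½mv² for v: v = √(2·KE/m).
KE = 3.40×10^6 J; m = 9580 lb = 4345 kg.
v = 39.56 m/s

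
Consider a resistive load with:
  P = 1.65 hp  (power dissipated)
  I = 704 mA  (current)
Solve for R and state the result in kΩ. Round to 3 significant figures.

2.48 kΩ

Rearranging P = I²R for R: R = P/I².
P = 1.65 hp = 1230 W; I = 704 mA = 0.7040 A.
R = 2483 Ω
2483 Ω × (1 kΩ / 1000 Ω) = 2.483 kΩ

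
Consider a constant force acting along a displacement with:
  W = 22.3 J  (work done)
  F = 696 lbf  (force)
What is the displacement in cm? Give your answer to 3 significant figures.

0.720 cm

Rearranging: d = W/F.
W = 22.3 J; F = 696 lbf = 3096 N.
d = 0.007203 m
0.007203 m × (1 cm / 0.01000 m) = 0.7203 cm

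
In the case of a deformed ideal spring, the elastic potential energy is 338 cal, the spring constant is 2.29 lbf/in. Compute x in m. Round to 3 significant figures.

Solving U = ½k·x² for x: x = √(2U/k).
U = 338 cal = 1414 J; k = 2.29 lbf/in = 401.0 N/m.
x = 2.656 m

2.66 m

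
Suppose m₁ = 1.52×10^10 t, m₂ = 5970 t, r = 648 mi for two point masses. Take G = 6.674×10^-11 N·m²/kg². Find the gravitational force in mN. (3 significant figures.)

Directly: F = Gm₁m₂/r².
m₁ = 1.52×10^10 t = 1.520×10^13 kg; m₂ = 5970 t = 5.970×10^6 kg; r = 648 mi = 1.043×10^6 m; G = 6.674×10^-11 N·m²/kg².
F = 0.005569 N
0.005569 N × (1 mN / 0.001000 N) = 5.569 mN

5.57 mN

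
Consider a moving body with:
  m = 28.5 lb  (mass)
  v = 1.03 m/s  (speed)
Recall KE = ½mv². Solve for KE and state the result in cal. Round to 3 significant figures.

1.64 cal

KE is given directly by: KE = ½mv².
m = 28.5 lb = 12.93 kg; v = 1.03 m/s.
KE = 6.857 J  (the unit combination reduces to kg·m²/s² = J)
6.857 J × (1 cal / 4.184 J) = 1.639 cal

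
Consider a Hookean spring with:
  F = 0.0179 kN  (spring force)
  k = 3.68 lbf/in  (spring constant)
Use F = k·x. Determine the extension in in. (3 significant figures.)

1.09 in

From Hooke's law: x = F/k.
F = 0.0179 kN = 17.90 N; k = 3.68 lbf/in = 644.5 N/m.
x = 0.02777 m
0.02777 m × (1 in / 0.02540 m) = 1.094 in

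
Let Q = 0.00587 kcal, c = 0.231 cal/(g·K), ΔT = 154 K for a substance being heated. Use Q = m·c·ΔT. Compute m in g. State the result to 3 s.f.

0.165 g

Solving Q = m·c·ΔT for m: m = Q/(c·ΔT).
Q = 0.00587 kcal = 24.56 J; c = 0.231 cal/(g·K) = 966.5 J/(kg·K); ΔT = 154 K.
m = 1.650×10^-4 kg
1.650×10^-4 kg × (1 g / 0.001000 kg) = 0.1650 g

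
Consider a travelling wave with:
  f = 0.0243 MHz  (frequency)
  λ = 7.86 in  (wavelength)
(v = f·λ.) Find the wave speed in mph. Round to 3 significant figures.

Directly: v = fλ.
f = 0.0243 MHz = 24300 Hz; λ = 7.86 in = 0.1996 m.
v = 4851 m/s
4851 m/s × (1 mph / 0.4470 m/s) = 10852 mph

10900 mph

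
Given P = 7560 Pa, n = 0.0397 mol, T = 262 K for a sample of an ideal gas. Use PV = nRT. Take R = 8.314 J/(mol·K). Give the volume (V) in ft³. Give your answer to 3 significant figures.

Solving PV = nRT for V: V = nRT/P.
P = 7560 Pa; n = 0.0397 mol; T = 262 K; R = 8.314 J/(mol·K).
V = 0.01144 m³
0.01144 m³ × (1 ft³ / 0.02832 m³) = 0.4040 ft³

0.404 ft³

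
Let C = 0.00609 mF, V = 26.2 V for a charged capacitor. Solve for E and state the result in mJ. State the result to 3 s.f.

2.09 mJ

E is given directly by: E = ½CV².
C = 0.00609 mF = 6.090×10^-6 F; V = 26.2 V.
E = 0.002090 J
0.002090 J × (1 mJ / 0.001000 J) = 2.090 mJ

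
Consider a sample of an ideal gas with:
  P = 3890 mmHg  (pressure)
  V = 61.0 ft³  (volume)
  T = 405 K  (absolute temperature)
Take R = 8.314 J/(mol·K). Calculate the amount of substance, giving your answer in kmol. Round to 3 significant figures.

0.266 kmol

Rearranging: n = PV/(RT).
P = 3890 mmHg = 5.186×10^5 Pa; V = 61.0 ft³ = 1.727 m³; T = 405 K; R = 8.314 J/(mol·K).
n = 266.0 mol
266.0 mol × (1 kmol / 1000 mol) = 0.2660 kmol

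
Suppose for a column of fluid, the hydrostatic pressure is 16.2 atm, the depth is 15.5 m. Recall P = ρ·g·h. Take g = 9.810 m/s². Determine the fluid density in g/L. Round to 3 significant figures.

Rearranging: ρ = P/(g·h).
P = 16.2 atm = 1.641×10^6 Pa; h = 15.5 m; g = 9.810 m/s².
ρ = 10795 kg/m³
Since 1 g/L = 1 kg/m³, 10795 g/L.

10800 g/L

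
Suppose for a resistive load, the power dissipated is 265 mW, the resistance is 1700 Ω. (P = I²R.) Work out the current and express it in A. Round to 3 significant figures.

Rearranging P = I²R for I: I = √(P/R).
P = 265 mW = 0.2650 W; R = 1700 Ω.
I = 0.01249 A

0.0125 A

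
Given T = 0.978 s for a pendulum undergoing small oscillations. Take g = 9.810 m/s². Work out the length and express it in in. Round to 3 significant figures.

Rearranging: L = g·(T/2π)².
T = 0.978 s; g = 9.810 m/s².
L = 0.2377 m
0.2377 m × (1 in / 0.02540 m) = 9.357 in

9.36 in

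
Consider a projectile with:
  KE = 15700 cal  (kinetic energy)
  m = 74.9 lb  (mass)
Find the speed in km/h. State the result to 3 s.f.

224 km/h

Rearranging: v = √(2·KE/m).
KE = 15700 cal = 65689 J; m = 74.9 lb = 33.97 kg.
v = 62.19 m/s
62.19 m/s × (1 km/h / 0.2778 m/s) = 223.9 km/h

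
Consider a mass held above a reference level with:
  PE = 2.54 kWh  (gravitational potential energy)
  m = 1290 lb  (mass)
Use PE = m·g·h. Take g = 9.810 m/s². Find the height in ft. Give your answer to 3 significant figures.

5230 ft

Solving PE = m·g·h for h: h = PE/(m·g).
PE = 2.54 kWh = 9.144×10^6 J; m = 1290 lb = 585.1 kg; g = 9.810 m/s².
h = 1593 m
1593 m × (1 ft / 0.3048 m) = 5226 ft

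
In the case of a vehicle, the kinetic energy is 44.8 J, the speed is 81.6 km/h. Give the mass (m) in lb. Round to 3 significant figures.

0.384 lb

Solving KE = ½mv² for m: m = 2·KE/v².
KE = 44.8 J; v = 81.6 km/h = 22.67 m/s.
m = 0.1744 kg
0.1744 kg × (1 lb / 0.4536 kg) = 0.3845 lb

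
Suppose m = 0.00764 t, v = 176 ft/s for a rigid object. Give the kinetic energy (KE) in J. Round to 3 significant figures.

11000 J

Directly: KE = ½mv².
m = 0.00764 t = 7.640 kg; v = 176 ft/s = 53.64 m/s.
KE = 10993 J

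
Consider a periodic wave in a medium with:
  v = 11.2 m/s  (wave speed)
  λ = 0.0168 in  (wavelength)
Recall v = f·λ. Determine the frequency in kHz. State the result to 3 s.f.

26.2 kHz

Solving v = f·λ for f: f = v/λ.
v = 11.2 m/s; λ = 0.0168 in = 4.267×10^-4 m.
f = 26247 Hz
26247 Hz × (1 kHz / 1000 Hz) = 26.25 kHz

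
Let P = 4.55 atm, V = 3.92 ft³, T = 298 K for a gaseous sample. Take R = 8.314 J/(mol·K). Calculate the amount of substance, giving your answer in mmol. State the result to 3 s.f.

Rearranging: n = PV/(RT).
P = 4.55 atm = 4.610×10^5 Pa; V = 3.92 ft³ = 0.1110 m³; T = 298 K; R = 8.314 J/(mol·K).
n = 20.66 mol
20.66 mol × (1 mmol / 0.001000 mol) = 20655 mmol

20700 mmol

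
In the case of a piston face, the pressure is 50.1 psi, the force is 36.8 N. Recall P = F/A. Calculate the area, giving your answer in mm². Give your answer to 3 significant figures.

Rearranging: A = F/P.
P = 50.1 psi = 3.454×10^5 Pa; F = 36.8 N.
A = 1.065×10^-4 m²
1.065×10^-4 m² × (1 mm² / 1.000×10^-6 m²) = 106.5 mm²

107 mm²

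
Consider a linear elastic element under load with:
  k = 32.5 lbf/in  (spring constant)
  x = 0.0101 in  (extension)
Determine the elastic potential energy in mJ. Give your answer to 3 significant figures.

U is given directly by: U = ½kx².
k = 32.5 lbf/in = 5692 N/m; x = 0.0101 in = 2.565×10^-4 m.
U = 1.873×10^-4 J  (the unit combination reduces to kg·m²/s² = J)
1.873×10^-4 J × (1 mJ / 0.001000 J) = 0.1873 mJ

0.187 mJ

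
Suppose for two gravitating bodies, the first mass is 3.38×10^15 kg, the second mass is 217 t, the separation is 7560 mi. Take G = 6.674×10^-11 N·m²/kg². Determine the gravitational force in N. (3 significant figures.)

From Newton's law of gravitation: F = Gm₁m₂/r².
m₁ = 3.38×10^15 kg; m₂ = 217 t = 2.170×10^5 kg; r = 7560 mi = 1.217×10^7 m; G = 6.674×10^-11 N·m²/kg².
F = 3.307×10^-4 N

3.31×10^-4 N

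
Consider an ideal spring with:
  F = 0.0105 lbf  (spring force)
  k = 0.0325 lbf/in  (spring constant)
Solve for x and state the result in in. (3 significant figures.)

0.323 in

Solving F = k·x for x: x = F/k.
F = 0.0105 lbf = 0.04671 N; k = 0.0325 lbf/in = 5.692 N/m.
x = 0.008206 m
0.008206 m × (1 in / 0.02540 m) = 0.3231 in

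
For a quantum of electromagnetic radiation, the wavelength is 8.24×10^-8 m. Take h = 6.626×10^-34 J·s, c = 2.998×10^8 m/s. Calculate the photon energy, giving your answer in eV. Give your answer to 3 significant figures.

15.0 eV

E is given directly by: E = hc/λ.
λ = 8.24×10^-8 m; h = 6.626×10^-34 J·s; c = 2.998×10^8 m/s.
E = 2.411×10^-18 J
2.411×10^-18 J × (1 eV / 1.602×10^-19 J) = 15.05 eV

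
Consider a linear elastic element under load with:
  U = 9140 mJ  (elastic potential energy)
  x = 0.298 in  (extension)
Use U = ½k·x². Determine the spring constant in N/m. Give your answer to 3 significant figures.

Solving U = ½k·x² for k: k = 2U/x².
U = 9140 mJ = 9.140 J; x = 0.298 in = 0.007569 m.
k = 3.191×10^5 N/m

3.19×10^5 N/m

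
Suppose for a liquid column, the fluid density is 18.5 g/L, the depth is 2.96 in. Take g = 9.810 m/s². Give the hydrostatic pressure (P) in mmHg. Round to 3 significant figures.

0.102 mmHg

Directly: P = ρgh.
ρ = 18.5 g/L = 18.50 kg/m³; h = 2.96 in = 0.07518 m; g = 9.810 m/s².
P = 13.64 Pa
13.64 Pa × (1 mmHg / 133.3 Pa) = 0.1023 mmHg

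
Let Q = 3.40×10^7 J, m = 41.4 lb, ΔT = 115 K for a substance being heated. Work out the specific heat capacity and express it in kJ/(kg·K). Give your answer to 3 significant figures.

15.7 kJ/(kg·K)

Solving Q = m·c·ΔT for c: c = Q/(m·ΔT).
Q = 3.40×10^7 J; m = 41.4 lb = 18.78 kg; ΔT = 115 K.
c = 15744 J/(kg·K)
15744 J/(kg·K) × (1 kJ/(kg·K) / 1000 J/(kg·K)) = 15.74 kJ/(kg·K)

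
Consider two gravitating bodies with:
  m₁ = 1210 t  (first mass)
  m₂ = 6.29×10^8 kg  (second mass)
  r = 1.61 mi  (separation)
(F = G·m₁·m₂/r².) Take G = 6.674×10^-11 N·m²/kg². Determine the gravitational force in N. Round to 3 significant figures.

F is given directly by: F = Gm₁m₂/r².
m₁ = 1210 t = 1.210×10^6 kg; m₂ = 6.29×10^8 kg; r = 1.61 mi = 2591 m; G = 6.674×10^-11 N·m²/kg².
F = 0.007566 N

0.00757 N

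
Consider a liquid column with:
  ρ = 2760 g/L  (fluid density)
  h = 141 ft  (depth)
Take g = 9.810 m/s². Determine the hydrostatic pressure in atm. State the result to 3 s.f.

11.5 atm

Directly: P = ρgh.
ρ = 2760 g/L = 2760 kg/m³; h = 141 ft = 42.98 m; g = 9.810 m/s².
P = 1.164×10^6 Pa  (the unit combination reduces to kg/(m·s²) = Pa)
1.164×10^6 Pa × (1 atm / 1.013×10^5 Pa) = 11.48 atm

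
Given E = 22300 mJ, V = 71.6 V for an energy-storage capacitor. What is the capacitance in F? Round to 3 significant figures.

Solving E = ½C·V² for C: C = 2E/V².
E = 22300 mJ = 22.30 J; V = 71.6 V.
C = 0.008700 F

0.00870 F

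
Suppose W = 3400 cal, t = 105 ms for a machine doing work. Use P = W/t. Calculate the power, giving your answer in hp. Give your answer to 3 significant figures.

182 hp

Directly: P = W/t.
W = 3400 cal = 14226 J; t = 105 ms = 0.1050 s.
P = 1.355×10^5 W
1.355×10^5 W × (1 hp / 745.7 W) = 181.7 hp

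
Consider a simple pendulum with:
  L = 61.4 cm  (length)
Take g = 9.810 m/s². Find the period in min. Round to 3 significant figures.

T is given directly by: T = 2π√(L/g).
L = 61.4 cm = 0.6140 m; g = 9.810 m/s².
T = 1.572 s
1.572 s × (1 min / 60.00 s) = 0.02620 min

0.0262 min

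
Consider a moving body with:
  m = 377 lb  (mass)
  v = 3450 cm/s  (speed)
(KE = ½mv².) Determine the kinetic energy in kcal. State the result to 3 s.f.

Directly: KE = ½mv².
m = 377 lb = 171.0 kg; v = 3450 cm/s = 34.50 m/s.
KE = 1.018×10^5 J
1.018×10^5 J × (1 kcal / 4184 J) = 24.32 kcal

24.3 kcal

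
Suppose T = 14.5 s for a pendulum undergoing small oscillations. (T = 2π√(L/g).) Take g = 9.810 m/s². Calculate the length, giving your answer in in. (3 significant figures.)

Rearranging: L = g·(T/2π)².
T = 14.5 s; g = 9.810 m/s².
L = 52.25 m
52.25 m × (1 in / 0.02540 m) = 2057 in

2060 in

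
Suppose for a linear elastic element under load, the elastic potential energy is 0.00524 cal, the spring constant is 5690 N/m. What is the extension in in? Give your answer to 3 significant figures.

0.109 in

Rearranging U = ½k·x² for x: x = √(2U/k).
U = 0.00524 cal = 0.02192 J; k = 5690 N/m.
x = 0.002776 m
0.002776 m × (1 in / 0.02540 m) = 0.1093 in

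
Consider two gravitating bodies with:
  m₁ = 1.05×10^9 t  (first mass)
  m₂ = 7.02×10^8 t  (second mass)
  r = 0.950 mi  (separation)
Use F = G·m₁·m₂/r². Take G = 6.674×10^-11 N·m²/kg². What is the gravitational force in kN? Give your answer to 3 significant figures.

21000 kN

From Newton's law of gravitation: F = Gm₁m₂/r².
m₁ = 1.05×10^9 t = 1.050×10^12 kg; m₂ = 7.02×10^8 t = 7.020×10^11 kg; r = 0.950 mi = 1529 m; G = 6.674×10^-11 N·m²/kg².
F = 2.105×10^7 N  (the unit combination reduces to kg·m/s² = N)
2.105×10^7 N × (1 kN / 1000 N) = 21046 kN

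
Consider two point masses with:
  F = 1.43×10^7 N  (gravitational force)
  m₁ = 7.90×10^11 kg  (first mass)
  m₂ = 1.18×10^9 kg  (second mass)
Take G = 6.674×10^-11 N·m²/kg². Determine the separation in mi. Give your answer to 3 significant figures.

Solving F = G·m₁·m₂/r² for r: r = √(G·m₁m₂/F).
F = 1.43×10^7 N; m₁ = 7.90×10^11 kg; m₂ = 1.18×10^9 kg; G = 6.674×10^-11 N·m²/kg².
r = 65.96 m
65.96 m × (1 mi / 1609 m) = 0.04099 mi

0.0410 mi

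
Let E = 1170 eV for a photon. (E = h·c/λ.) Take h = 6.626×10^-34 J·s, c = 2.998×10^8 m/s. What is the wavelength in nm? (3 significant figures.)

Rearranging E = h·c/λ for λ: λ = hc/E.
E = 1170 eV = 1.875×10^-16 J; h = 6.626×10^-34 J·s; c = 2.998×10^8 m/s.
λ = 1.060×10^-9 m
1.060×10^-9 m × (1 nm / 1.000×10^-9 m) = 1.060 nm

1.06 nm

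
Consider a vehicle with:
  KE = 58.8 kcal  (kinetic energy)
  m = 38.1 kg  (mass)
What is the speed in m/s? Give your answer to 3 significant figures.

114 m/s

Rearranging KE = ½mv² for v: v = √(2·KE/m).
KE = 58.8 kcal = 2.460×10^5 J; m = 38.1 kg.
v = 113.6 m/s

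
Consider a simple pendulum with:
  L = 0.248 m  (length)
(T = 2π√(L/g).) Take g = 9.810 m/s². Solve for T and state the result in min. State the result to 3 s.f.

0.0167 min

T is given directly by: T = 2π√(L/g).
L = 0.248 m; g = 9.810 m/s².
T = 0.9990 s
0.9990 s × (1 min / 60.00 s) = 0.01665 min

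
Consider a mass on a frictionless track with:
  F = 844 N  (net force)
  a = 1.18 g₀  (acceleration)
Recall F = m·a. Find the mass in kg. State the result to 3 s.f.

72.9 kg

Rearranging F = m·a for m: m = F/a.
F = 844 N; a = 1.18 g₀ = 11.57 m/s².
m = 72.94 kg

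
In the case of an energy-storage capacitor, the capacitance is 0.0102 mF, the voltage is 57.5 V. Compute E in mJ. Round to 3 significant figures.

16.9 mJ

E is given directly by: E = ½CV².
C = 0.0102 mF = 1.020×10^-5 F; V = 57.5 V.
E = 0.01686 J  (the unit combination reduces to kg·m²/s² = J)
0.01686 J × (1 mJ / 0.001000 J) = 16.86 mJ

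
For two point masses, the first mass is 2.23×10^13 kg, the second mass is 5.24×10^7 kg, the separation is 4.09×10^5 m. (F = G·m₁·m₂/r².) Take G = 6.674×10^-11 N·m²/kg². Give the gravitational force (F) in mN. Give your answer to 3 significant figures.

466 mN

F is given directly by: F = Gm₁m₂/r².
m₁ = 2.23×10^13 kg; m₂ = 5.24×10^7 kg; r = 4.09×10^5 m; G = 6.674×10^-11 N·m²/kg².
F = 0.4662 N  (the unit combination reduces to kg·m/s² = N)
0.4662 N × (1 mN / 0.001000 N) = 466.2 mN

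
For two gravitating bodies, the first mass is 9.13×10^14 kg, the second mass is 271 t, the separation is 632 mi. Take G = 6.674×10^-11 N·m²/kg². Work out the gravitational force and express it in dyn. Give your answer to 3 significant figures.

1600 dyn

Directly: F = Gm₁m₂/r².
m₁ = 9.13×10^14 kg; m₂ = 271 t = 2.710×10^5 kg; r = 632 mi = 1.017×10^6 m; G = 6.674×10^-11 N·m²/kg².
F = 0.01596 N
0.01596 N × (1 dyn / 1.000×10^-5 N) = 1596 dyn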